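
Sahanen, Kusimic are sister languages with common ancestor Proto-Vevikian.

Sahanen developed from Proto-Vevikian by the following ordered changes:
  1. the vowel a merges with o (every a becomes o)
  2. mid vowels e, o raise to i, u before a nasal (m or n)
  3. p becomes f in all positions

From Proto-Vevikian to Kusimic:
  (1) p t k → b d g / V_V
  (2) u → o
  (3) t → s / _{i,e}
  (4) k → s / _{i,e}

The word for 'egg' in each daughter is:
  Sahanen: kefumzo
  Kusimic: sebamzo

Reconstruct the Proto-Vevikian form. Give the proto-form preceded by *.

*kepamzo

Position 1: Sahanen has k, Kusimic has s. Sahanen preserves k here (none of its changes turn any other segment into k), so the proto-segment is *k.
Position 4: Sahanen has u, Kusimic has a. Kusimic preserves a here (none of its changes turn any other segment into a), so the proto-segment is *a.
Verify the candidate proto-form against each daughter:
Sahanen: start from *kepamzo.
  rule 1 (vowel merger): kepamzo → kepomzo
  rule 2 (pre-nasal raising): kepomzo → kepumzo
  rule 3 (unconditioned shift): kepumzo → kefumzo
  ⇒ Sahanen kefumzo
Kusimic: start from *kepamzo.
  rule 1 (intervocalic voicing): kepamzo → kebamzo
  rule 2: no change — kebamzo
  rule 3: no change — kebamzo
  rule 4 (palatalisation): kebamzo → sebamzo
  ⇒ Kusimic sebamzo
No other proto-form is consistent with every reflex, so the reconstruction is *kepamzo.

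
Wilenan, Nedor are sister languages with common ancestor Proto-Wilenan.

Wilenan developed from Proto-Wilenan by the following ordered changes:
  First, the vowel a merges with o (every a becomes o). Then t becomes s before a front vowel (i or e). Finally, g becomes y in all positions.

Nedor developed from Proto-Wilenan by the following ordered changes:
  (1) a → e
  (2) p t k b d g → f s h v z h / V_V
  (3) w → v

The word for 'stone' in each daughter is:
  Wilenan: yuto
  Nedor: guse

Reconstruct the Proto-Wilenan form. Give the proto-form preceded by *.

Position 1: Wilenan has y, Nedor has g. Nedor preserves g here (none of its changes turn any other segment into g), so the proto-segment is *g.
Position 4: Wilenan has o, Nedor has e. Taking the neighbouring segments as reconstructed: Wilenan o could go back to *a or *o; Nedor e could go back to *a or *e — the one source consistent with every daughter is *a.
Position 3: Wilenan has t, Nedor has s. Wilenan preserves t here (none of its changes turn any other segment into t), so the proto-segment is *t.
The remaining positions agree across the daughters. Check the candidate against every language:
Wilenan: *guta
  guta → guto   [vowel merger]
  guto (rule 2 does not apply)
  guto → yuto   [unconditioned shift]
  giving Wilenan yuto.
Nedor: start from *guta.
  rule 1 (vowel merger): guta → gute
  rule 2 (intervocalic lenition): gute → guse
  rule 3: no change — guse
  ⇒ Nedor guse
*guta is the unique common source.

*guta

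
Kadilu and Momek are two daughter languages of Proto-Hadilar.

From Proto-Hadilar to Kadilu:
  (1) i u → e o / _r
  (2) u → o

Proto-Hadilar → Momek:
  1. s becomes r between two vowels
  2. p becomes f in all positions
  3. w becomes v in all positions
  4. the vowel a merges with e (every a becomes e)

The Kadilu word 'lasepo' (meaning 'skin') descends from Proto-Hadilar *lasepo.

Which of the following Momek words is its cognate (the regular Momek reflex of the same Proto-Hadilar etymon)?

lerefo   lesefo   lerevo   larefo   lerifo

Momek: *lasepo > larepo > larefo > lerefo  (by rhotacism, unconditioned shift, vowel merger)
Among the options, 'lerefo' alone shows every Momek change applied in order.

lerefo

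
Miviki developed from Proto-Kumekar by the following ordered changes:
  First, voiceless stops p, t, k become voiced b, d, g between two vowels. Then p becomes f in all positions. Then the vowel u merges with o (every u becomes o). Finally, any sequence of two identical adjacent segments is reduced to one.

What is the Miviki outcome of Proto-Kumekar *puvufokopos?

fovofogobos

Miviki: *puvufokopos
  puvufokopos → puvufogobos   [intervocalic voicing]
  puvufogobos → fuvufogobos   [unconditioned shift]
  fuvufogobos → fovofogobos   [vowel merger]
  fovofogobos (rule 4 does not apply)
  giving Miviki fovofogobos.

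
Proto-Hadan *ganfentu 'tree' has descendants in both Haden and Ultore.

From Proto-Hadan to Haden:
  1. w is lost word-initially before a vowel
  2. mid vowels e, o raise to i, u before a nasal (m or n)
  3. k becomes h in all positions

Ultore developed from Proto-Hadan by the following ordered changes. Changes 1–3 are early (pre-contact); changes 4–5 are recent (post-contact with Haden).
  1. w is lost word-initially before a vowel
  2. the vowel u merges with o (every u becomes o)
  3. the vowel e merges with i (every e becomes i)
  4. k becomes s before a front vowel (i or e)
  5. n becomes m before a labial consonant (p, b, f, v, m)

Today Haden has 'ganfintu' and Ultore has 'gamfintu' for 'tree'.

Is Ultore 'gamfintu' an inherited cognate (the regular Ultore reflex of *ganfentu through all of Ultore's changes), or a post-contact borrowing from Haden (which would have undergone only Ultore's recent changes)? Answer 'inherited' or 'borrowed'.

borrowed

If inherited, *ganfentu would pass through all of Ultore's changes:
Ultore: *ganfentu
  ganfentu (rule 1 does not apply)
  ganfentu → ganfento   [vowel merger]
  ganfento → ganfinto   [vowel merger]
  ganfinto (rule 4 does not apply)
  ganfinto → gamfinto   [nasal place assimilation]
  giving Ultore gamfinto.
If borrowed from Haden 'ganfintu' after the early changes, it would undergo only the recent ones:
  rule 4 (palatalisation): no change (ganfintu)
  rule 5 (nasal place assimilation): ganfintu → gamfintu
  ⇒ as a loan: gamfintu
Ultore 'gamfintu' matches the loan outcome 'gamfintu', not the inherited 'gamfinto' — it skipped the early Ultore changes, so it was borrowed from Haden.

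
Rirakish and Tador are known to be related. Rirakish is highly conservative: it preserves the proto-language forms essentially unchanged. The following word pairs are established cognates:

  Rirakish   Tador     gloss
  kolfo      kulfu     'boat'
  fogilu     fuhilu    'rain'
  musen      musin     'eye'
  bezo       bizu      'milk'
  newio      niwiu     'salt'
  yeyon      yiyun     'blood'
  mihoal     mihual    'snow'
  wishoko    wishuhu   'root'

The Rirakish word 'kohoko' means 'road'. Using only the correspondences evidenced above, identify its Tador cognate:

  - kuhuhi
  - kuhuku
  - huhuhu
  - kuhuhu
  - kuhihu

kuhuhu

kolfo ~ kulfu, fogilu ~ fuhilu — Rirakish o corresponds to Tador u after a consonant, before a consonant other than r, m, n, p, b, f, v.
wishoko ~ wishuhu — Rirakish k corresponds to Tador h between vowels (before a back vowel).
kolfo ~ kulfu, bezo ~ bizu — Rirakish o corresponds to Tador u word-finally.
Applying these to Rirakish 'kohoko':
  kohoko → kuhoko   (o→u after a consonant, before a consonant other than r, m, n, p, b, f, v)
  kuhoko → kuhuko   (o→u after a consonant, before a consonant other than r, m, n, p, b, f, v)
  kuhuko → kuhuho   (k→h between vowels (before a back vowel))
  kuhuho → kuhuhu   (o→u word-finally)
So the Tador cognate is 'kuhuhu'.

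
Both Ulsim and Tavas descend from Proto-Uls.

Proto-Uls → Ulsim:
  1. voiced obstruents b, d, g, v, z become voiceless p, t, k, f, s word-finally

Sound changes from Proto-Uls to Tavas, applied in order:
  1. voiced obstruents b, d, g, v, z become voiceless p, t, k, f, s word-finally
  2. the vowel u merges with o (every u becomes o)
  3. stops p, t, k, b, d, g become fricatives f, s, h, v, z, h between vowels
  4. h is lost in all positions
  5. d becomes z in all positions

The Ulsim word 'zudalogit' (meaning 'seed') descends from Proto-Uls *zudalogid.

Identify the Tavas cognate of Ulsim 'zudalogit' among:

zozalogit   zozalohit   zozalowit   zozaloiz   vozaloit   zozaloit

zozaloit

Tavas: start from *zudalogid.
  rule 1 (final devoicing): zudalogid → zudalogit
  rule 2 (vowel merger): zudalogit → zodalogit
  rule 3 (intervocalic lenition): zodalogit → zozalohit
  rule 4 (h-loss): zozalohit → zozaloit
  rule 5: no change — zozaloit
  ⇒ Tavas zozaloit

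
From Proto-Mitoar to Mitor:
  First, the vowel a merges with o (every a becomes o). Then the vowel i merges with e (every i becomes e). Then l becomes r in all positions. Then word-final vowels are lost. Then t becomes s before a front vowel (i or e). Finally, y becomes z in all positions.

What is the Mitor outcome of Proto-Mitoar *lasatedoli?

Mitor: *lasatedoli
  lasatedoli → losotedoli   [vowel merger]
  losotedoli → losotedole   [vowel merger]
  losotedole → rosotedore   [unconditioned shift]
  rosotedore → rosotedor   [apocope]
  rosotedor → rososedor   [palatalisation]
  rososedor (rule 6 does not apply)
  giving Mitor rososedor.

rososedor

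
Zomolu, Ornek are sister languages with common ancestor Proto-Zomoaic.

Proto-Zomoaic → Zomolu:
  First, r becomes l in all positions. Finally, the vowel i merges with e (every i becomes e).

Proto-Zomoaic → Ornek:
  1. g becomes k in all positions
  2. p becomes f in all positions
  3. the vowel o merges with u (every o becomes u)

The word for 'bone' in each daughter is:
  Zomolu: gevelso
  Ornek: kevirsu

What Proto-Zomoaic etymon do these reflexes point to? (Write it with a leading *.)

*gevirso

Position 1: Zomolu has g, Ornek has k. Zomolu preserves g here (none of its changes turn any other segment into g), so the proto-segment is *g.
Position 4: Zomolu has e, Ornek has i. Ornek preserves i here (none of its changes turn any other segment into i), so the proto-segment is *i.
This points to *gevirso. Verify forward in each daughter:
Zomolu: *gevirso
  gevirso → gevilso   [unconditioned shift]
  gevilso → gevelso   [vowel merger]
  giving Zomolu gevelso.
Ornek: start from *gevirso.
  rule 1 (unconditioned shift): gevirso → kevirso
  rule 2: no change — kevirso
  rule 3 (vowel merger): kevirso → kevirsu
  ⇒ Ornek kevirsu
*gevirso is the unique common source.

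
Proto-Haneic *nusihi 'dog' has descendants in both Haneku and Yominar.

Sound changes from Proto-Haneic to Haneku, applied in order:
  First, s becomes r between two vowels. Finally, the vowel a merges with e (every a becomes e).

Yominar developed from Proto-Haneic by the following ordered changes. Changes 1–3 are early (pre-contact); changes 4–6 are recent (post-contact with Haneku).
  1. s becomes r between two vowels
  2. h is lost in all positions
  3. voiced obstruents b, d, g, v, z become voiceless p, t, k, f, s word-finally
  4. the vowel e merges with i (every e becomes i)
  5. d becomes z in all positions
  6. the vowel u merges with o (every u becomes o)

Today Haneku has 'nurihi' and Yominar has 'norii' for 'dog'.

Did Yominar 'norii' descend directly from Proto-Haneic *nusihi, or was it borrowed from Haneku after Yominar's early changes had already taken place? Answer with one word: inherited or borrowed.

inherited

If inherited, *nusihi would pass through all of Yominar's changes:
Yominar: start from *nusihi.
  rule 1 (rhotacism): nusihi → nurihi
  rule 2 (h-loss): nurihi → nurii
  rule 3: no change — nurii
  rule 4: no change — nurii
  rule 5: no change — nurii
  rule 6 (vowel merger): nurii → norii
  ⇒ Yominar norii
If borrowed from Haneku 'nurihi' after the early changes, it would undergo only the recent ones:
  rule 4 (vowel merger): no change (nurihi)
  rule 5 (unconditioned shift): no change (nurihi)
  rule 6 (vowel merger): nurihi → norihi
  ⇒ as a loan: norihi
Yominar 'norii' matches the inherited outcome exactly, so it is an inherited cognate, not a loan.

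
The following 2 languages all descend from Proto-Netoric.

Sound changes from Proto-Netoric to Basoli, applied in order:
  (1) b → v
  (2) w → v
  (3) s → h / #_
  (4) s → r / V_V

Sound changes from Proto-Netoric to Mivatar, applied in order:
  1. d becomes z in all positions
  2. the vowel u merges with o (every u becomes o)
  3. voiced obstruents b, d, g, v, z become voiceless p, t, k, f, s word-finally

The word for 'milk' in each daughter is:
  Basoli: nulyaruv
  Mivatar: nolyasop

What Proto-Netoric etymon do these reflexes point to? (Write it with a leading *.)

*nulyasub

Position 8: Basoli has v, Mivatar has p. Taking the neighbouring segments as reconstructed: Basoli v could go back to *b or *v or *w; Mivatar p could go back to *p or *b — the one source consistent with every daughter is *b.
Position 6: Basoli has r, Mivatar has s. Taking the neighbouring segments as reconstructed: Basoli r could go back to *s or *r; Mivatar s can only go back to *s — the one source consistent with every daughter is *s.
This points to *nulyasub. Verify forward in each daughter:
Basoli: *nulyasub > nulyasuv > nulyaruv  (by unconditioned shift, rhotacism)
Mivatar: *nulyasub > nolyasob > nolyasop  (by vowel merger, final devoicing)
Only *nulyasub yields all of Basoli nulyaruv, Mivatar nolyasop.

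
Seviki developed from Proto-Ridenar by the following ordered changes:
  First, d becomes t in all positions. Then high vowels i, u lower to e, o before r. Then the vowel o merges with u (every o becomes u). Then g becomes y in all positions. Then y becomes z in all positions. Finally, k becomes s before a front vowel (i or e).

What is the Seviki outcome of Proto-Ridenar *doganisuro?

Seviki: start from *doganisuro.
  rule 1 (unconditioned shift): doganisuro → toganisuro
  rule 2 (pre-rhotic lowering): toganisuro → toganisoro
  rule 3 (vowel merger): toganisoro → tuganisuru
  rule 4 (unconditioned shift): tuganisuru → tuyanisuru
  rule 5 (unconditioned shift): tuyanisuru → tuzanisuru
  rule 6: no change — tuzanisuru
  ⇒ Seviki tuzanisuru

tuzanisuru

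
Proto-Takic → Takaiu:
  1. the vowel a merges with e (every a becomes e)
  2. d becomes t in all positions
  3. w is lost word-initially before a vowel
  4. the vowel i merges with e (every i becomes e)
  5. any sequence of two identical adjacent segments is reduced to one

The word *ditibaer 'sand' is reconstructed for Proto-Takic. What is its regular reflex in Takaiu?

teteber

Takaiu: *ditibaer
  ditibaer → ditibeer   [vowel merger]
  ditibeer → titibeer   [unconditioned shift]
  titibeer (rule 3 does not apply)
  titibeer → tetebeer   [vowel merger]
  tetebeer → teteber   [degemination]
  giving Takaiu teteber.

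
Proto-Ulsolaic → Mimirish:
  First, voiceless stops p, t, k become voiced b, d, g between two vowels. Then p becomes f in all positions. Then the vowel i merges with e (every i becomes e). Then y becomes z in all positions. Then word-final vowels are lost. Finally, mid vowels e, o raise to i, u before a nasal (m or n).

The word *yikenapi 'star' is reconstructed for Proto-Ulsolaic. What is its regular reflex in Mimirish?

Mimirish: *yikenapi > yigenabi > yegenabe > zegenabe > zegenab > zeginab  (by intervocalic voicing, vowel merger, unconditioned shift, apocope, pre-nasal raising)

zeginab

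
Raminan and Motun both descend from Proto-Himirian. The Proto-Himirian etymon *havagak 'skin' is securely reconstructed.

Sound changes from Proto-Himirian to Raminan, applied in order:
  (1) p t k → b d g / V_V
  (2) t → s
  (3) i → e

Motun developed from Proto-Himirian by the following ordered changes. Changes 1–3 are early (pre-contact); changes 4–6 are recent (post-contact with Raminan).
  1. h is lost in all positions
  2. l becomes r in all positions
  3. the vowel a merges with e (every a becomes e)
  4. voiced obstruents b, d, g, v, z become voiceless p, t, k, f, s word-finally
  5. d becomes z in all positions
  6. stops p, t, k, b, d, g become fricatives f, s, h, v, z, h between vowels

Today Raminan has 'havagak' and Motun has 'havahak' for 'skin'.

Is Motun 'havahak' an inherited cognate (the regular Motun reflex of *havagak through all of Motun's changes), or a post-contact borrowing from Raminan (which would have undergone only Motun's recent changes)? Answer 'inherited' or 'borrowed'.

If inherited, *havagak would pass through all of Motun's changes:
Motun: *havagak
  havagak → avagak   [h-loss]
  avagak (rule 2 does not apply)
  avagak → evegek   [vowel merger]
  evegek (rule 4 does not apply)
  evegek (rule 5 does not apply)
  evegek → evehek   [intervocalic lenition]
  giving Motun evehek.
If borrowed from Raminan 'havagak' after the early changes, it would undergo only the recent ones:
  rule 4 (final devoicing): no change (havagak)
  rule 5 (unconditioned shift): no change (havagak)
  rule 6 (intervocalic lenition): havagak → havahak
  ⇒ as a loan: havahak
Motun 'havahak' matches the loan outcome 'havahak', not the inherited 'evehek' — it skipped the early Motun changes, so it was borrowed from Raminan.

borrowed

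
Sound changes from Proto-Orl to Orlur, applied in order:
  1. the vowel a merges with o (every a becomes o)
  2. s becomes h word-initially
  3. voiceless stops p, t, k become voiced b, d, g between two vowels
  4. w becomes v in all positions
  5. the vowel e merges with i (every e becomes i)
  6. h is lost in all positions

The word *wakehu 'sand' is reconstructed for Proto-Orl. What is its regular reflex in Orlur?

vogiu

Orlur: *wakehu > wokehu > wogehu > vogehu > vogihu > vogiu  (by vowel merger, intervocalic voicing, unconditioned shift, vowel merger, h-loss)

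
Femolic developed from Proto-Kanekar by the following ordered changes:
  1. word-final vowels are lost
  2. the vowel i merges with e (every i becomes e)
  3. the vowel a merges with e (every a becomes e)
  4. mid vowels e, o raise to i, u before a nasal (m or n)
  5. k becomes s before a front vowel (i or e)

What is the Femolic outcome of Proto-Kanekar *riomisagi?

Femolic: *riomisagi
  riomisagi → riomisag   [apocope]
  riomisag → reomesag   [vowel merger]
  reomesag → reomeseg   [vowel merger]
  reomeseg → reumeseg   [pre-nasal raising]
  reumeseg (rule 5 does not apply)
  giving Femolic reumeseg.

reumeseg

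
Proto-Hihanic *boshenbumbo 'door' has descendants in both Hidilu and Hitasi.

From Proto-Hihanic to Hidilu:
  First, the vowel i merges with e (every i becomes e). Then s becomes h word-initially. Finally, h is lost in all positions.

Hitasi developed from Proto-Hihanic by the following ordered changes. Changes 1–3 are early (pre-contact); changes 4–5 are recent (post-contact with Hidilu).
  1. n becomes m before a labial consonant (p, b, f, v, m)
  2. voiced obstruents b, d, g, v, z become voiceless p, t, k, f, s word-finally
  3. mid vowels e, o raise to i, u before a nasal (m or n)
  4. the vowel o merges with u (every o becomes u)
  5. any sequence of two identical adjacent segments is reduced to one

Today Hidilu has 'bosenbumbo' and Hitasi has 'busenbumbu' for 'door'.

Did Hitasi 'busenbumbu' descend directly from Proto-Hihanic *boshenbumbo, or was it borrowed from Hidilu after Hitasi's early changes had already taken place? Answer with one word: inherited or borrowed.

If inherited, *boshenbumbo would pass through all of Hitasi's changes:
Hitasi: *boshenbumbo > boshembumbo > boshimbumbo > bushimbumbu  (by nasal place assimilation, pre-nasal raising, vowel merger)
If borrowed from Hidilu 'bosenbumbo' after the early changes, it would undergo only the recent ones:
  rule 4 (vowel merger): bosenbumbo → busenbumbu
  rule 5 (degemination): no change (busenbumbu)
  ⇒ as a loan: busenbumbu
Hitasi 'busenbumbu' matches the loan outcome 'busenbumbu', not the inherited 'bushimbumbu' — it skipped the early Hitasi changes, so it was borrowed from Hidilu.

borrowed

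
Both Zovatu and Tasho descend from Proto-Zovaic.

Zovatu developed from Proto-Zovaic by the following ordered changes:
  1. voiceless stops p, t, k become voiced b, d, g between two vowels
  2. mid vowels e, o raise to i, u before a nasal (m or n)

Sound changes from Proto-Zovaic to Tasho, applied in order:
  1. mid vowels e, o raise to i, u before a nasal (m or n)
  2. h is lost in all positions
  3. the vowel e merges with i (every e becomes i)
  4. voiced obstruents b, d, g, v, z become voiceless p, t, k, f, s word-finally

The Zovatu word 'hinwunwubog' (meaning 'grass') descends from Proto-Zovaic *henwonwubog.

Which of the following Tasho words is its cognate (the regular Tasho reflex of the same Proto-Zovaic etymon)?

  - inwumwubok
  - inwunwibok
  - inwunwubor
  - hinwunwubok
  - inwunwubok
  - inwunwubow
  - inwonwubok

Tasho: *henwonwubog > hinwunwubog > inwunwubog > inwunwubok  (by pre-nasal raising, h-loss, final devoicing)

inwunwubok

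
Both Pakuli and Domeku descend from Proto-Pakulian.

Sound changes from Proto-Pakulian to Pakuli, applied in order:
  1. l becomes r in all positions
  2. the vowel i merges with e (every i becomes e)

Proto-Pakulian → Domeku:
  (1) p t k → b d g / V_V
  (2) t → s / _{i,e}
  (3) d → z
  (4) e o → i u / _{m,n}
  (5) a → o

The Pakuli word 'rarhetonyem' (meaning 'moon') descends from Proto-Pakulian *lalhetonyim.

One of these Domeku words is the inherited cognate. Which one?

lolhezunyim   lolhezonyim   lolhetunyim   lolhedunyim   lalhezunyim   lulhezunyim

Domeku: *lalhetonyim
  lalhetonyim → lalhedonyim   [intervocalic voicing]
  lalhedonyim (rule 2 does not apply)
  lalhedonyim → lalhezonyim   [unconditioned shift]
  lalhezonyim → lalhezunyim   [pre-nasal raising]
  lalhezunyim → lolhezunyim   [vowel merger]
  giving Domeku lolhezunyim.
Among the options, 'lolhezunyim' alone shows every Domeku change applied in order.

lolhezunyim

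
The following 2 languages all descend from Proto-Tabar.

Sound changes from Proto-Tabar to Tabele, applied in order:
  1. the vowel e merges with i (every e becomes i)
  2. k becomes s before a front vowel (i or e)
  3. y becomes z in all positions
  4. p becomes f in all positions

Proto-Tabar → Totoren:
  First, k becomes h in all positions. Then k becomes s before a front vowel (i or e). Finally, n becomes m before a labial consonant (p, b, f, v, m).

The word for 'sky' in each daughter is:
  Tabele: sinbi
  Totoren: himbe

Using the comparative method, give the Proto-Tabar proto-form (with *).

Position 5: Tabele has i, Totoren has e. Totoren preserves e here (none of its changes turn any other segment into e), so the proto-segment is *e.
Position 1: Tabele has s, Totoren has h. Taking the neighbouring segments as reconstructed: Tabele s could go back to *k or *s; Totoren h could go back to *k or *h — the one source consistent with every daughter is *k.
Position 3: Tabele has n, Totoren has m. Tabele preserves n here (none of its changes turn any other segment into n), so the proto-segment is *n.
This points to *kinbe. Verify forward in each daughter:
Tabele: start from *kinbe.
  rule 1 (vowel merger): kinbe → kinbi
  rule 2 (palatalisation): kinbi → sinbi
  rule 3: no change — sinbi
  rule 4: no change — sinbi
  ⇒ Tabele sinbi
Totoren: *kinbe > hinbe > himbe  (by unconditioned shift, nasal place assimilation)
*kinbe is the unique common source.

*kinbe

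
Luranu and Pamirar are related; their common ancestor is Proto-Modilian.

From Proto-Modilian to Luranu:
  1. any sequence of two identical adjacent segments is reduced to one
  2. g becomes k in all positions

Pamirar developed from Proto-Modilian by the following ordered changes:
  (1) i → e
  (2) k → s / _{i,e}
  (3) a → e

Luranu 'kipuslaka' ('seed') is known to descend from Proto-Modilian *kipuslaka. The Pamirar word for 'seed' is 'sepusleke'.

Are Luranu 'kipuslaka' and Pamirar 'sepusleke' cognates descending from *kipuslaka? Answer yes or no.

Derive the expected Pamirar reflex of *kipuslaka:
Pamirar: start from *kipuslaka.
  rule 1 (vowel merger): kipuslaka → kepuslaka
  rule 2 (palatalisation): kepuslaka → sepuslaka
  rule 3 (vowel merger): sepuslaka → sepusleke
  ⇒ Pamirar sepusleke
Pamirar 'sepusleke' matches the regular reflex exactly, so the pair is cognate.

yes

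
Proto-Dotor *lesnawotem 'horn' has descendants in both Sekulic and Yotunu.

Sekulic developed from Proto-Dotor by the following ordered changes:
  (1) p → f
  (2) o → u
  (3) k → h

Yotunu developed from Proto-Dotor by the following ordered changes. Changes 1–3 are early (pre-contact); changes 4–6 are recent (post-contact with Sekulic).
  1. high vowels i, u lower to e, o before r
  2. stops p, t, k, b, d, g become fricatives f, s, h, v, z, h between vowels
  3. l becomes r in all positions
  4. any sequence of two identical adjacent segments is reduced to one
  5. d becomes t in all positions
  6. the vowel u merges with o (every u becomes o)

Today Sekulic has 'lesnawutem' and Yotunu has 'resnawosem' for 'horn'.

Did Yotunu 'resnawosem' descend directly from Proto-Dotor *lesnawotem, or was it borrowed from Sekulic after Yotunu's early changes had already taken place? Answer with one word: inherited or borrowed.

inherited

If inherited, *lesnawotem would pass through all of Yotunu's changes:
Yotunu: *lesnawotem
  lesnawotem (rule 1 does not apply)
  lesnawotem → lesnawosem   [intervocalic lenition]
  lesnawosem → resnawosem   [unconditioned shift]
  resnawosem (rule 4 does not apply)
  resnawosem (rule 5 does not apply)
  resnawosem (rule 6 does not apply)
  giving Yotunu resnawosem.
If borrowed from Sekulic 'lesnawutem' after the early changes, it would undergo only the recent ones:
  rule 4 (degemination): no change (lesnawutem)
  rule 5 (unconditioned shift): no change (lesnawutem)
  rule 6 (vowel merger): lesnawutem → lesnawotem
  ⇒ as a loan: lesnawotem
Yotunu 'resnawosem' matches the inherited outcome exactly, so it is an inherited cognate, not a loan.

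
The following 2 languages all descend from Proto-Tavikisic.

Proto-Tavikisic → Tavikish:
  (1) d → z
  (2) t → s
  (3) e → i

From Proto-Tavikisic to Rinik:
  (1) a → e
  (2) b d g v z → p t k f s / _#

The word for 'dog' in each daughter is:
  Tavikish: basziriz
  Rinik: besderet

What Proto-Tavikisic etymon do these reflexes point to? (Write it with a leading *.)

*basdered

Position 8: Tavikish has z, Rinik has t. Taking the neighbouring segments as reconstructed: Tavikish z could go back to *d or *z; Rinik t could go back to *t or *d — the one source consistent with every daughter is *d.
Position 4: Tavikish has z, Rinik has d. Rinik preserves d here (none of its changes turn any other segment into d), so the proto-segment is *d.
This points to *basdered. Verify forward in each daughter:
Tavikish: start from *basdered.
  rule 1 (unconditioned shift): basdered → baszerez
  rule 2: no change — baszerez
  rule 3 (vowel merger): baszerez → basziriz
  ⇒ Tavikish basziriz
Rinik: *basdered
  basdered → besdered   [vowel merger]
  besdered → besderet   [final devoicing]
  giving Rinik besderet.
No other proto-form is consistent with every reflex, so the reconstruction is *basdered.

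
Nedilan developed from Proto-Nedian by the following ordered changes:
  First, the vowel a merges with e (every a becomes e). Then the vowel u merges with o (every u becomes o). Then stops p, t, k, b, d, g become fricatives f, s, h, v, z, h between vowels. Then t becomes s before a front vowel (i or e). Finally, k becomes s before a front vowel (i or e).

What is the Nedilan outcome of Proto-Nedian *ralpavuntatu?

relpevonseso

Nedilan: *ralpavuntatu
  ralpavuntatu → relpevuntetu   [vowel merger]
  relpevuntetu → relpevonteto   [vowel merger]
  relpevonteto → relpevonteso   [intervocalic lenition]
  relpevonteso → relpevonseso   [palatalisation]
  relpevonseso (rule 5 does not apply)
  giving Nedilan relpevonseso.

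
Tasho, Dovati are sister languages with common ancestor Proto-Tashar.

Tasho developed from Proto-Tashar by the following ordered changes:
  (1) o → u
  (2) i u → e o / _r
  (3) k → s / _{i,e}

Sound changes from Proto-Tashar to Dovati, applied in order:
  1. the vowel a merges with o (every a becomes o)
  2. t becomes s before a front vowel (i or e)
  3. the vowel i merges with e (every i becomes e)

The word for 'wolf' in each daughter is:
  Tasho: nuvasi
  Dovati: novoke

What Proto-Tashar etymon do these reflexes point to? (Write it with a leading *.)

*novaki

Position 2: Tasho has u, Dovati has o. Taking the neighbouring segments as reconstructed: Tasho u could go back to *o or *u; Dovati o could go back to *a or *o — the one source consistent with every daughter is *o.
Position 6: Tasho has i, Dovati has e. Tasho preserves i here (none of its changes turn any other segment into i), so the proto-segment is *i.
Position 5: Tasho has s, Dovati has k. Dovati preserves k here (none of its changes turn any other segment into k), so the proto-segment is *k.
Continuing position by position gives *novaki; check it forward:
Tasho: start from *novaki.
  rule 1 (vowel merger): novaki → nuvaki
  rule 2: no change — nuvaki
  rule 3 (palatalisation): nuvaki → nuvasi
  ⇒ Tasho nuvasi
Dovati: *novaki
  novaki → novoki   [vowel merger]
  novoki (rule 2 does not apply)
  novoki → novoke   [vowel merger]
  giving Dovati novoke.
*novaki is the unique common source.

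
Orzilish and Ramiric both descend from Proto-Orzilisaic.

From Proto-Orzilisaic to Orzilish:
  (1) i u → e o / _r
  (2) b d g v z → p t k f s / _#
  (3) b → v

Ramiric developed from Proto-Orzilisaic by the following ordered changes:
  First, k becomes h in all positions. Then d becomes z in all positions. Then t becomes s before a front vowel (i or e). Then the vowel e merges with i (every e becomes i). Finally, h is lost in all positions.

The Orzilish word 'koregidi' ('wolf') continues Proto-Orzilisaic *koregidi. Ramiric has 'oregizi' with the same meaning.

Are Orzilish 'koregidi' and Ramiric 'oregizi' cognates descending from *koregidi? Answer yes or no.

no

Derive the expected Ramiric reflex of *koregidi:
Ramiric: *koregidi
  koregidi → horegidi   [unconditioned shift]
  horegidi → horegizi   [unconditioned shift]
  horegizi (rule 3 does not apply)
  horegizi → horigizi   [vowel merger]
  horigizi → origizi   [h-loss]
  giving Ramiric origizi.
The regular Ramiric reflex would be 'origizi', but the attested form is 'oregizi'. The correspondence is irregular, so they are not cognates (the Ramiric form has a different source).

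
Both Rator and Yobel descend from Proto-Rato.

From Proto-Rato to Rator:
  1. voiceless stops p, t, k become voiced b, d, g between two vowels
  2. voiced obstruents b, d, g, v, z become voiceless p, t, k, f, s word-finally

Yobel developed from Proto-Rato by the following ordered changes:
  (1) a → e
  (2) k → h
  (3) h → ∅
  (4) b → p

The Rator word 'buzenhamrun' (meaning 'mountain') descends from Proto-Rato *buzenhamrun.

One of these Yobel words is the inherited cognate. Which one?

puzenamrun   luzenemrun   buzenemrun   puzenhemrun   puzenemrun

puzenemrun

Yobel: start from *buzenhamrun.
  rule 1 (vowel merger): buzenhamrun → buzenhemrun
  rule 2: no change — buzenhemrun
  rule 3 (h-loss): buzenhemrun → buzenemrun
  rule 4 (unconditioned shift): buzenemrun → puzenemrun
  ⇒ Yobel puzenemrun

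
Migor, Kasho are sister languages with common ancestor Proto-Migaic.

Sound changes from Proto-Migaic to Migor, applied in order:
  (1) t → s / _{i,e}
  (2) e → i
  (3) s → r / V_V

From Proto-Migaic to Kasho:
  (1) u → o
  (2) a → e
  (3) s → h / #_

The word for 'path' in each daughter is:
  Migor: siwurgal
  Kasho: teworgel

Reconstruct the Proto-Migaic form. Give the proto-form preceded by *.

*tewurgal

Position 7: Migor has a, Kasho has e. Migor preserves a here (none of its changes turn any other segment into a), so the proto-segment is *a.
Position 2: Migor has i, Kasho has e. Taking the neighbouring segments as reconstructed: Migor i could go back to *e or *i; Kasho e could go back to *a or *e — the one source consistent with every daughter is *e.
Position 1: Migor has s, Kasho has t. Kasho preserves t here (none of its changes turn any other segment into t), so the proto-segment is *t.
Continuing position by position gives *tewurgal; check it forward:
Migor: *tewurgal > sewurgal > siwurgal  (by palatalisation, vowel merger)
Kasho: *tewurgal > teworgal > teworgel  (by vowel merger, vowel merger)
Only *tewurgal yields all of Migor siwurgal, Kasho teworgel.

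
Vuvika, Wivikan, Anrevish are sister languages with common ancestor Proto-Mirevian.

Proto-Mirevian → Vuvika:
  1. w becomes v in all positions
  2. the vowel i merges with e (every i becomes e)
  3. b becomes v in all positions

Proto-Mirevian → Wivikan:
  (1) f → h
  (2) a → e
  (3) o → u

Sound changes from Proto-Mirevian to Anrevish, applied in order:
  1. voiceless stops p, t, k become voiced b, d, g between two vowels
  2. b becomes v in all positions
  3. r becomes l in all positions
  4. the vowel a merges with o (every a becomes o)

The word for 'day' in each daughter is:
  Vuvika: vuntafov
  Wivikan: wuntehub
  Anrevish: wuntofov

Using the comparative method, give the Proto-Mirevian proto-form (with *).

Position 8: Vuvika has v, Wivikan has b, Anrevish has v. Wivikan preserves b here (none of its changes turn any other segment into b), so the proto-segment is *b.
Position 6: Vuvika has f, Wivikan has h, Anrevish has f. Vuvika preserves f here (none of its changes turn any other segment into f), so the proto-segment is *f.
Position 1: Vuvika has v, Wivikan has w, Anrevish has w. Wivikan preserves w here (none of its changes turn any other segment into w), so the proto-segment is *w.
Continuing position by position gives *wuntafob; check it forward:
Vuvika: *wuntafob
  wuntafob → vuntafob   [unconditioned shift]
  vuntafob (rule 2 does not apply)
  vuntafob → vuntafov   [unconditioned shift]
  giving Vuvika vuntafov.
Wivikan: *wuntafob
  wuntafob → wuntahob   [unconditioned shift]
  wuntahob → wuntehob   [vowel merger]
  wuntehob → wuntehub   [vowel merger]
  giving Wivikan wuntehub.
Anrevish: *wuntafob
  wuntafob (rule 1 does not apply)
  wuntafob → wuntafov   [unconditioned shift]
  wuntafov (rule 3 does not apply)
  wuntafov → wuntofov   [vowel merger]
  giving Anrevish wuntofov.
*wuntafob is the unique common source.

*wuntafob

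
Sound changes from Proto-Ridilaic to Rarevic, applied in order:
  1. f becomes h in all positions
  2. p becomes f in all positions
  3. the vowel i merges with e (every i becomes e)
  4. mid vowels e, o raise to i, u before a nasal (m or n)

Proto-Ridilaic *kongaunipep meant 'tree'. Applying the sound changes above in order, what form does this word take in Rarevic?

Rarevic: *kongaunipep > kongaunifef > kongaunefef > kungaunefef  (by unconditioned shift, vowel merger, pre-nasal raising)

kungaunefef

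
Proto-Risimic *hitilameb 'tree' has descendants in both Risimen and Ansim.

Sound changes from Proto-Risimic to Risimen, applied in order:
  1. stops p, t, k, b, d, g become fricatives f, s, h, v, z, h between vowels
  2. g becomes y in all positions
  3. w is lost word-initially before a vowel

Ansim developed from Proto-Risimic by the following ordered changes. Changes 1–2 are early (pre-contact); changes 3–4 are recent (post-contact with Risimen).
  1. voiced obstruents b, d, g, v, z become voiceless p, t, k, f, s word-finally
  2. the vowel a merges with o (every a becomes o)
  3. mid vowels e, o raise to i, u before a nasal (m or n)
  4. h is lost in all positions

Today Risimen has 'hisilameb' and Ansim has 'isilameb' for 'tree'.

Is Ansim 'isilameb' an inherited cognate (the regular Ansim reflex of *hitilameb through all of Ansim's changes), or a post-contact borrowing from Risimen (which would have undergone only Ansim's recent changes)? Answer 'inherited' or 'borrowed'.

If inherited, *hitilameb would pass through all of Ansim's changes:
Ansim: start from *hitilameb.
  rule 1 (final devoicing): hitilameb → hitilamep
  rule 2 (vowel merger): hitilamep → hitilomep
  rule 3 (pre-nasal raising): hitilomep → hitilumep
  rule 4 (h-loss): hitilumep → itilumep
  ⇒ Ansim itilumep
If borrowed from Risimen 'hisilameb' after the early changes, it would undergo only the recent ones:
  rule 3 (pre-nasal raising): no change (hisilameb)
  rule 4 (h-loss): hisilameb → isilameb
  ⇒ as a loan: isilameb
Ansim 'isilameb' matches the loan outcome 'isilameb', not the inherited 'itilumep' — it skipped the early Ansim changes, so it was borrowed from Risimen.

borrowed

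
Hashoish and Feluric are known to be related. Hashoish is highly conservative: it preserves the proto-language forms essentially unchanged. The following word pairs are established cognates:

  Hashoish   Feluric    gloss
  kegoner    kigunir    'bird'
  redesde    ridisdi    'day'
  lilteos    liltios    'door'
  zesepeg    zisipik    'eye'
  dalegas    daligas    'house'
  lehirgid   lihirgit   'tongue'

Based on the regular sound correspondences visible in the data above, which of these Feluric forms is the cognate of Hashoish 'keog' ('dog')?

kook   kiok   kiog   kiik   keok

lilteos ~ liltios — Hashoish e corresponds to Feluric i after a consonant, before a back vowel.
zesepeg ~ zisipik — Hashoish g corresponds to Feluric k word-finally.
Applying these to Hashoish 'keog':
  keog → kiog   (e→i after a consonant, before a back vowel)
  kiog → kiok   (g→k word-finally)
So the Feluric cognate is 'kiok'.

kiok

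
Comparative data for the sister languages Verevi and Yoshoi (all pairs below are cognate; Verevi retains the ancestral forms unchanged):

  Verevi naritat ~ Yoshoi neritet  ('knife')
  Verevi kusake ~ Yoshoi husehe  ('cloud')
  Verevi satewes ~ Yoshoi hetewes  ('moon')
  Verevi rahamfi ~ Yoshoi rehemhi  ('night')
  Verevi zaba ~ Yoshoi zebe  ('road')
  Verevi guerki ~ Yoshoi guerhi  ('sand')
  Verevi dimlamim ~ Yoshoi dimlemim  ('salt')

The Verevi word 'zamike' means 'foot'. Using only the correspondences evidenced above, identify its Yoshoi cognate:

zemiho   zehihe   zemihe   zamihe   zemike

rahamfi ~ rehemhi, dimlamim ~ dimlemim — Verevi a corresponds to Yoshoi e after a consonant, before a nasal.
kusake ~ husehe — Verevi k corresponds to Yoshoi h between vowels (before a front vowel).
Applying these to Verevi 'zamike':
  zamike → zemike   (a→e after a consonant, before a nasal)
  zemike → zemihe   (k→h between vowels (before a front vowel))
So the Yoshoi cognate is 'zemihe'.

zemihe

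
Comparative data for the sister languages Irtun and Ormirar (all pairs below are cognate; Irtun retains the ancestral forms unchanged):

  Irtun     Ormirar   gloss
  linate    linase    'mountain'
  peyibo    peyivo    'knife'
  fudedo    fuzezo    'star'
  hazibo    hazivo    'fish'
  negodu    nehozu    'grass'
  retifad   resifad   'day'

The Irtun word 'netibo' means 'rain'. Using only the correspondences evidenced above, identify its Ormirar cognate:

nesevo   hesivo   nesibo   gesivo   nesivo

retifad ~ resifad — Irtun t corresponds to Ormirar s between vowels (before a front vowel).
peyibo ~ peyivo, hazibo ~ hazivo — Irtun b corresponds to Ormirar v between vowels (before a back vowel).
Applying these to Irtun 'netibo':
  netibo → nesibo   (t→s between vowels (before a front vowel))
  nesibo → nesivo   (b→v between vowels (before a back vowel))
So the Ormirar cognate is 'nesivo'.

nesivo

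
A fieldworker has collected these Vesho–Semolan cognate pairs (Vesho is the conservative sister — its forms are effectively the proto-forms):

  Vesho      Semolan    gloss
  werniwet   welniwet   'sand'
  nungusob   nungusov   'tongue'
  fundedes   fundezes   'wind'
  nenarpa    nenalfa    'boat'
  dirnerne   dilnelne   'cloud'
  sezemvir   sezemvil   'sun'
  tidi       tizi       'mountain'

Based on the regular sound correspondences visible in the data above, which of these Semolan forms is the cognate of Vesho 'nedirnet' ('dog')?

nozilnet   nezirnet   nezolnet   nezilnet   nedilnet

nezilnet

tidi ~ tizi — Vesho d corresponds to Semolan z between vowels (before a front vowel).
werniwet ~ welniwet, dirnerne ~ dilnelne — Vesho r corresponds to Semolan l after a vowel, before a nasal.
Applying these to Vesho 'nedirnet':
  nedirnet → nezirnet   (d→z between vowels (before a front vowel))
  nezirnet → nezilnet   (r→l after a vowel, before a nasal)
So the Semolan cognate is 'nezilnet'.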